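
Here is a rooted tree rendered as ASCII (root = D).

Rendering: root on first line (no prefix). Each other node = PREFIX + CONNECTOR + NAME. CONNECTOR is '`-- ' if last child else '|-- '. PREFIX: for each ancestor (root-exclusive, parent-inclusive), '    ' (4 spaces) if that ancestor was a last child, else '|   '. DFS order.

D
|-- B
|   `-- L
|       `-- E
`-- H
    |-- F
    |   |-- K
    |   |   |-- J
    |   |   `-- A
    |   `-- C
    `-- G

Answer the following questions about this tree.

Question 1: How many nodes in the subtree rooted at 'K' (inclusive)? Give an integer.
Answer: 3

Derivation:
Subtree rooted at K contains: A, J, K
Count = 3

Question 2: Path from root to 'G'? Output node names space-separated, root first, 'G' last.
Walk down from root: D -> H -> G

Answer: D H G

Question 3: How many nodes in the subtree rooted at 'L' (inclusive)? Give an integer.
Subtree rooted at L contains: E, L
Count = 2

Answer: 2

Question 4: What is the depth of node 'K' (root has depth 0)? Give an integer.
Answer: 3

Derivation:
Path from root to K: D -> H -> F -> K
Depth = number of edges = 3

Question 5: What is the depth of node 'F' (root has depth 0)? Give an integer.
Answer: 2

Derivation:
Path from root to F: D -> H -> F
Depth = number of edges = 2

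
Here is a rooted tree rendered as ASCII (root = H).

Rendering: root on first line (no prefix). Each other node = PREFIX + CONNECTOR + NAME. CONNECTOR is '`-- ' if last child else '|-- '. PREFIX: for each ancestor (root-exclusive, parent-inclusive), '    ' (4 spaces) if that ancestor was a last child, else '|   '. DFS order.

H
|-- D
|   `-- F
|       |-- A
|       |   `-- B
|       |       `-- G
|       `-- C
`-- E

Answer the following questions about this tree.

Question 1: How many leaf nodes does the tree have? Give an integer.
Leaves (nodes with no children): C, E, G

Answer: 3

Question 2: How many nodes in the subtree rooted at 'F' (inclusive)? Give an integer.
Subtree rooted at F contains: A, B, C, F, G
Count = 5

Answer: 5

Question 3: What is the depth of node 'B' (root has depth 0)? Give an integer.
Path from root to B: H -> D -> F -> A -> B
Depth = number of edges = 4

Answer: 4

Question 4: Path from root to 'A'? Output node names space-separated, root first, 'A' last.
Walk down from root: H -> D -> F -> A

Answer: H D F A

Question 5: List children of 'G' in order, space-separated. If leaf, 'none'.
Answer: none

Derivation:
Node G's children (from adjacency): (leaf)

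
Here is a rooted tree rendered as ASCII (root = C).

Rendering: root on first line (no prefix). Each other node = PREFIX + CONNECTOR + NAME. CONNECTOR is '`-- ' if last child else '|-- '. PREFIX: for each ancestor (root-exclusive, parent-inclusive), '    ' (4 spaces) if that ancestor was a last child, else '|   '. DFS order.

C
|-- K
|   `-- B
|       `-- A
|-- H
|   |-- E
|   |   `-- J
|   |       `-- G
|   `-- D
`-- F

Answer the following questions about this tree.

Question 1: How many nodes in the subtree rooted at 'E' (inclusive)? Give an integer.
Subtree rooted at E contains: E, G, J
Count = 3

Answer: 3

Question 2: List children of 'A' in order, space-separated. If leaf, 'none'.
Answer: none

Derivation:
Node A's children (from adjacency): (leaf)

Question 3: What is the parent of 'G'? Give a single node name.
Answer: J

Derivation:
Scan adjacency: G appears as child of J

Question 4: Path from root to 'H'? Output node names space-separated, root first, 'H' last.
Answer: C H

Derivation:
Walk down from root: C -> H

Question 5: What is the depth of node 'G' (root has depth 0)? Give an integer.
Answer: 4

Derivation:
Path from root to G: C -> H -> E -> J -> G
Depth = number of edges = 4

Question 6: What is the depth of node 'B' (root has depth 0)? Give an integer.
Path from root to B: C -> K -> B
Depth = number of edges = 2

Answer: 2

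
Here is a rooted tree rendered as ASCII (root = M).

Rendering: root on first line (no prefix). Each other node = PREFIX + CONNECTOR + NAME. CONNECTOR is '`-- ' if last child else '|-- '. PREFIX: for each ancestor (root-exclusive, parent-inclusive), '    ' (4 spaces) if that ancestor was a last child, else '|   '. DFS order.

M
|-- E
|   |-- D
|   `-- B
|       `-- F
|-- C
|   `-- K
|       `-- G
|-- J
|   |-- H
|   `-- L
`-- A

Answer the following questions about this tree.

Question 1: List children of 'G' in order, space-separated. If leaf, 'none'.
Node G's children (from adjacency): (leaf)

Answer: none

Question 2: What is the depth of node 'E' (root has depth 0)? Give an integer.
Path from root to E: M -> E
Depth = number of edges = 1

Answer: 1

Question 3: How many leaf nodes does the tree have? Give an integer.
Answer: 6

Derivation:
Leaves (nodes with no children): A, D, F, G, H, L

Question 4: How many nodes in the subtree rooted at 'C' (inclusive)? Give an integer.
Subtree rooted at C contains: C, G, K
Count = 3

Answer: 3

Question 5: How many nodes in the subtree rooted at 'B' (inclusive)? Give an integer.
Subtree rooted at B contains: B, F
Count = 2

Answer: 2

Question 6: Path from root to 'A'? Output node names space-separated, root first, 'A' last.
Answer: M A

Derivation:
Walk down from root: M -> A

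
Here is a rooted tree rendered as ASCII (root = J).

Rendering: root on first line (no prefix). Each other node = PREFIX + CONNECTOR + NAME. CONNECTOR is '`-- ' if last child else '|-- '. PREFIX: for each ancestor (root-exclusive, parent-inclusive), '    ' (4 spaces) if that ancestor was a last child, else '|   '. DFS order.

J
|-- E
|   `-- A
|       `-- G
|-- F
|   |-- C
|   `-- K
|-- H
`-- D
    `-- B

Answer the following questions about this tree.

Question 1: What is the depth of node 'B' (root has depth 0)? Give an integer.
Path from root to B: J -> D -> B
Depth = number of edges = 2

Answer: 2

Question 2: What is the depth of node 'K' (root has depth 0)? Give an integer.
Answer: 2

Derivation:
Path from root to K: J -> F -> K
Depth = number of edges = 2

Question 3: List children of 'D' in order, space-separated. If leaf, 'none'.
Answer: B

Derivation:
Node D's children (from adjacency): B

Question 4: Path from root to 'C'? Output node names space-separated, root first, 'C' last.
Walk down from root: J -> F -> C

Answer: J F C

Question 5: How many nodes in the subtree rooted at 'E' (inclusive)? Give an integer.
Subtree rooted at E contains: A, E, G
Count = 3

Answer: 3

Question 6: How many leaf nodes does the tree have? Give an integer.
Answer: 5

Derivation:
Leaves (nodes with no children): B, C, G, H, K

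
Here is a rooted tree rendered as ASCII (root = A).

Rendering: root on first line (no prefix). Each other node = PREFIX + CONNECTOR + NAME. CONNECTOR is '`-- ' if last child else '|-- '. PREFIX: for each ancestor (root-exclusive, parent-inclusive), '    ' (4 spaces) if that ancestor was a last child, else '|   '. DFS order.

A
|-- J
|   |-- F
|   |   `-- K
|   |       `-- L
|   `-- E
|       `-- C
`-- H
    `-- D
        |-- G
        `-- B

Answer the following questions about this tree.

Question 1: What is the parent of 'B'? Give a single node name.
Answer: D

Derivation:
Scan adjacency: B appears as child of D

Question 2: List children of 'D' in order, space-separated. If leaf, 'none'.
Answer: G B

Derivation:
Node D's children (from adjacency): G, B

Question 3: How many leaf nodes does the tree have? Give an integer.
Answer: 4

Derivation:
Leaves (nodes with no children): B, C, G, L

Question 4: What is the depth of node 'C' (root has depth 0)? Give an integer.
Answer: 3

Derivation:
Path from root to C: A -> J -> E -> C
Depth = number of edges = 3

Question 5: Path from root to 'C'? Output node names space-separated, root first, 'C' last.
Answer: A J E C

Derivation:
Walk down from root: A -> J -> E -> C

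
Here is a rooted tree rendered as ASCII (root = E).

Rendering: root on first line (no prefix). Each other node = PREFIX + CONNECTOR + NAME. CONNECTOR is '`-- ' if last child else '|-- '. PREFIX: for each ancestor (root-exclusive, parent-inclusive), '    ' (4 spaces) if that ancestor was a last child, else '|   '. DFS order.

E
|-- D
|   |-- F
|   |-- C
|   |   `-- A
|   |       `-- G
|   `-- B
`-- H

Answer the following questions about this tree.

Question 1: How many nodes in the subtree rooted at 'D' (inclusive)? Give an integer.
Subtree rooted at D contains: A, B, C, D, F, G
Count = 6

Answer: 6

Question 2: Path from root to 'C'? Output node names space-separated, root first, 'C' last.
Walk down from root: E -> D -> C

Answer: E D C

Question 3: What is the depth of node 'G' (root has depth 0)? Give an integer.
Answer: 4

Derivation:
Path from root to G: E -> D -> C -> A -> G
Depth = number of edges = 4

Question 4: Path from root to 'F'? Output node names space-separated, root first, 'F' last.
Walk down from root: E -> D -> F

Answer: E D F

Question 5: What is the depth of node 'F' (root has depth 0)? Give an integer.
Path from root to F: E -> D -> F
Depth = number of edges = 2

Answer: 2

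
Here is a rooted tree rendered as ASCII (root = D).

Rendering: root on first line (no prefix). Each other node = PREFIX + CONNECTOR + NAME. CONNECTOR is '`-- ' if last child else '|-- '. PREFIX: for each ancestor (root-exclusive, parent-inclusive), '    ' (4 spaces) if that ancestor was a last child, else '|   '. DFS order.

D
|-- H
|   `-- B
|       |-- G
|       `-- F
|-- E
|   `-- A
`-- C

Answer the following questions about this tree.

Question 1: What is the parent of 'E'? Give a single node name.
Answer: D

Derivation:
Scan adjacency: E appears as child of D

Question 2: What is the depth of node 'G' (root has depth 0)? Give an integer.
Answer: 3

Derivation:
Path from root to G: D -> H -> B -> G
Depth = number of edges = 3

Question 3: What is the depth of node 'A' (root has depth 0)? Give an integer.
Path from root to A: D -> E -> A
Depth = number of edges = 2

Answer: 2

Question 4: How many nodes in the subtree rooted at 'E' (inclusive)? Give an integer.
Answer: 2

Derivation:
Subtree rooted at E contains: A, E
Count = 2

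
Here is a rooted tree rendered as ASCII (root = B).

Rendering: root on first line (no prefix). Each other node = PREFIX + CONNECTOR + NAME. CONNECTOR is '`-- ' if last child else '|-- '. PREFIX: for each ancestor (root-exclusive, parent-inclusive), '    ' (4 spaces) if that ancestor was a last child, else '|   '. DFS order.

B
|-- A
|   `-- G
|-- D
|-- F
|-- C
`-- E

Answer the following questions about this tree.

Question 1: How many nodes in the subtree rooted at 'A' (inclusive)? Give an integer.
Answer: 2

Derivation:
Subtree rooted at A contains: A, G
Count = 2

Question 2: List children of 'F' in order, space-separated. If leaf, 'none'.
Node F's children (from adjacency): (leaf)

Answer: none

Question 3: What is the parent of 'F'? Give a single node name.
Answer: B

Derivation:
Scan adjacency: F appears as child of B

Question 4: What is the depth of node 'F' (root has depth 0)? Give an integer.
Path from root to F: B -> F
Depth = number of edges = 1

Answer: 1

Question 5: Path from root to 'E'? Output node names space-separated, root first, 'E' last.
Walk down from root: B -> E

Answer: B E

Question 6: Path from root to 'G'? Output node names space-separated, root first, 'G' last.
Walk down from root: B -> A -> G

Answer: B A G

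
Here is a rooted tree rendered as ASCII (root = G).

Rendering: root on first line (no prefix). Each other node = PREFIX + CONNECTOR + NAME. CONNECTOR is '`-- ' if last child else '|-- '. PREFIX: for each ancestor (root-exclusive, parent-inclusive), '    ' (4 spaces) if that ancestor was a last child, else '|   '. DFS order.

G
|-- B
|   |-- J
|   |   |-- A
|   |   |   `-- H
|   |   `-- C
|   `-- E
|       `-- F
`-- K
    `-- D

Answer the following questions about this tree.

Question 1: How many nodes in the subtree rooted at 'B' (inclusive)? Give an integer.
Answer: 7

Derivation:
Subtree rooted at B contains: A, B, C, E, F, H, J
Count = 7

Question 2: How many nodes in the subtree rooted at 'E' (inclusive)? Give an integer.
Answer: 2

Derivation:
Subtree rooted at E contains: E, F
Count = 2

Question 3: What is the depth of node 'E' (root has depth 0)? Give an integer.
Path from root to E: G -> B -> E
Depth = number of edges = 2

Answer: 2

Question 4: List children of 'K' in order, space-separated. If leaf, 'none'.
Node K's children (from adjacency): D

Answer: D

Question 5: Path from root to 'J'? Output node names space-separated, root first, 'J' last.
Answer: G B J

Derivation:
Walk down from root: G -> B -> J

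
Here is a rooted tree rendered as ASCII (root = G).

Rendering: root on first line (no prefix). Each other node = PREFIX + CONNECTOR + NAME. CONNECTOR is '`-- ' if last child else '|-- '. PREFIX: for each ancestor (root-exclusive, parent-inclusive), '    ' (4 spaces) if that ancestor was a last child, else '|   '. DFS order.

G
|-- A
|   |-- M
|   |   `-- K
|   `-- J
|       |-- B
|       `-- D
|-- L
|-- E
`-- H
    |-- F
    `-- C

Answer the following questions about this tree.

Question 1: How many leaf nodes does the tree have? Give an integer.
Answer: 7

Derivation:
Leaves (nodes with no children): B, C, D, E, F, K, L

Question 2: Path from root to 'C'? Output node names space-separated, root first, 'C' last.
Walk down from root: G -> H -> C

Answer: G H C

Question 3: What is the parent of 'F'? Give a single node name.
Answer: H

Derivation:
Scan adjacency: F appears as child of H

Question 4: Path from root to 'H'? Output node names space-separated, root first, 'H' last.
Walk down from root: G -> H

Answer: G H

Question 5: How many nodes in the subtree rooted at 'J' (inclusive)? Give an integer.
Subtree rooted at J contains: B, D, J
Count = 3

Answer: 3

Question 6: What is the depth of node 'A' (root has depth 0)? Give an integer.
Path from root to A: G -> A
Depth = number of edges = 1

Answer: 1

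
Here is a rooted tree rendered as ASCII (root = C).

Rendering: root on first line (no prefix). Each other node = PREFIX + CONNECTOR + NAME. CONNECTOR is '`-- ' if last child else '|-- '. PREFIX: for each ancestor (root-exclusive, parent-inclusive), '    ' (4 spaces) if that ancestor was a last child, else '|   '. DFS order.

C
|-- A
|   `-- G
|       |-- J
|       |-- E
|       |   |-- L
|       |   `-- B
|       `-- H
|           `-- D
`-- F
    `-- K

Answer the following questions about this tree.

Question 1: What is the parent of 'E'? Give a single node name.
Answer: G

Derivation:
Scan adjacency: E appears as child of G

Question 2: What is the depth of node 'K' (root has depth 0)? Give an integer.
Answer: 2

Derivation:
Path from root to K: C -> F -> K
Depth = number of edges = 2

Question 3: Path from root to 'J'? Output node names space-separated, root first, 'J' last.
Walk down from root: C -> A -> G -> J

Answer: C A G J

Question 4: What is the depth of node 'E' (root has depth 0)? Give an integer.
Path from root to E: C -> A -> G -> E
Depth = number of edges = 3

Answer: 3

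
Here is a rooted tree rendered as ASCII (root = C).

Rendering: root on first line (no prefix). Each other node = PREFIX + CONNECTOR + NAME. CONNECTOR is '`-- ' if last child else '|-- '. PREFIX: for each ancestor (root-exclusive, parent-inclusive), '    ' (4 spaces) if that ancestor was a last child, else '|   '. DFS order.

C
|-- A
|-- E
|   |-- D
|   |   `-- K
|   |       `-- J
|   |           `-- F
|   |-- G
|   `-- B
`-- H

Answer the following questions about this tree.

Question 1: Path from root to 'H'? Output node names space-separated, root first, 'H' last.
Answer: C H

Derivation:
Walk down from root: C -> H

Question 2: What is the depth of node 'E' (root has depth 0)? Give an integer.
Path from root to E: C -> E
Depth = number of edges = 1

Answer: 1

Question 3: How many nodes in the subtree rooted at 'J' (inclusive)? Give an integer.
Subtree rooted at J contains: F, J
Count = 2

Answer: 2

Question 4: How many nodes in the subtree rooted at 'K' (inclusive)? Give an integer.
Subtree rooted at K contains: F, J, K
Count = 3

Answer: 3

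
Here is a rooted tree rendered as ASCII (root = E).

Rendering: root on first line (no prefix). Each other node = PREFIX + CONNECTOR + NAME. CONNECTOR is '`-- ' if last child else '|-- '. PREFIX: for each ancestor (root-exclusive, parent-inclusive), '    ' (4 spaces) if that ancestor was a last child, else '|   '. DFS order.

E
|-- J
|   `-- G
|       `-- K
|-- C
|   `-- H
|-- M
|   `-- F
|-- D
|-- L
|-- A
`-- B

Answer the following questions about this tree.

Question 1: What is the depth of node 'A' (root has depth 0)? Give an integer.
Path from root to A: E -> A
Depth = number of edges = 1

Answer: 1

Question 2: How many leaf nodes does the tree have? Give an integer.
Answer: 7

Derivation:
Leaves (nodes with no children): A, B, D, F, H, K, L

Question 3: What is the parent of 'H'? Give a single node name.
Answer: C

Derivation:
Scan adjacency: H appears as child of C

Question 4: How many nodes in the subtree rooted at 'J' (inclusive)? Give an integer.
Answer: 3

Derivation:
Subtree rooted at J contains: G, J, K
Count = 3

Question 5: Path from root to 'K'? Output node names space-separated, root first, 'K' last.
Walk down from root: E -> J -> G -> K

Answer: E J G K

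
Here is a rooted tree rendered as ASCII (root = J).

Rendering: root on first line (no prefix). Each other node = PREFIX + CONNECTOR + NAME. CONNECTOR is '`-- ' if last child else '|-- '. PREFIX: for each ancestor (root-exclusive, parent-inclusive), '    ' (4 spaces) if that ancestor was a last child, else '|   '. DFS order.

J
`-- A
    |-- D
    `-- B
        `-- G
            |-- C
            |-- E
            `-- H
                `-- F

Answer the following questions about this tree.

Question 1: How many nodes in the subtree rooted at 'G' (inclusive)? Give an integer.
Subtree rooted at G contains: C, E, F, G, H
Count = 5

Answer: 5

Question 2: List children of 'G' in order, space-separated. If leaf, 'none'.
Node G's children (from adjacency): C, E, H

Answer: C E H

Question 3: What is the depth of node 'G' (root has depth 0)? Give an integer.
Answer: 3

Derivation:
Path from root to G: J -> A -> B -> G
Depth = number of edges = 3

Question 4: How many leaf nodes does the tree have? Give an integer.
Answer: 4

Derivation:
Leaves (nodes with no children): C, D, E, F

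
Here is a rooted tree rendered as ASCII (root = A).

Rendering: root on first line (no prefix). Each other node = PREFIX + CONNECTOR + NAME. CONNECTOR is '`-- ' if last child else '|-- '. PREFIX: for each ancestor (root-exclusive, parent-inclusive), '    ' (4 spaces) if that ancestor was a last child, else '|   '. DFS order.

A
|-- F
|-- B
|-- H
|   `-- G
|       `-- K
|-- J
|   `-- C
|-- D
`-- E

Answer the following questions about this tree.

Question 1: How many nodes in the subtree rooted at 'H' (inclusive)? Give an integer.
Subtree rooted at H contains: G, H, K
Count = 3

Answer: 3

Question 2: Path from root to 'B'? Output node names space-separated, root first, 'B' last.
Walk down from root: A -> B

Answer: A B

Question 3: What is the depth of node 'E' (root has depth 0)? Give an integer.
Path from root to E: A -> E
Depth = number of edges = 1

Answer: 1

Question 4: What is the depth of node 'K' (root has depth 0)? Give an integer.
Answer: 3

Derivation:
Path from root to K: A -> H -> G -> K
Depth = number of edges = 3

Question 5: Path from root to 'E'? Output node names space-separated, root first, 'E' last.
Answer: A E

Derivation:
Walk down from root: A -> E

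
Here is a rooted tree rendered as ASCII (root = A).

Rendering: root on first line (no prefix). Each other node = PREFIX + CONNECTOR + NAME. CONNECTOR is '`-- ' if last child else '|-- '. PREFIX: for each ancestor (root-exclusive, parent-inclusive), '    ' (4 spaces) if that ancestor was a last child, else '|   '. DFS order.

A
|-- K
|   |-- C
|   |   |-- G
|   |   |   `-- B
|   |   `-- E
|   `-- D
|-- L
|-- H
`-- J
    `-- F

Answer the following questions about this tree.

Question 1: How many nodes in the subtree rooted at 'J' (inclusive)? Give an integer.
Subtree rooted at J contains: F, J
Count = 2

Answer: 2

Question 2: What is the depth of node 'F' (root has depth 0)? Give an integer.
Answer: 2

Derivation:
Path from root to F: A -> J -> F
Depth = number of edges = 2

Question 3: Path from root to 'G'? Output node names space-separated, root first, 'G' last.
Answer: A K C G

Derivation:
Walk down from root: A -> K -> C -> G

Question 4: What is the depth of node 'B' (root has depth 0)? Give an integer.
Path from root to B: A -> K -> C -> G -> B
Depth = number of edges = 4

Answer: 4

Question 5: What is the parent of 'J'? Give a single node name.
Scan adjacency: J appears as child of A

Answer: A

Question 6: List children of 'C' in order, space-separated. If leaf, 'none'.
Answer: G E

Derivation:
Node C's children (from adjacency): G, E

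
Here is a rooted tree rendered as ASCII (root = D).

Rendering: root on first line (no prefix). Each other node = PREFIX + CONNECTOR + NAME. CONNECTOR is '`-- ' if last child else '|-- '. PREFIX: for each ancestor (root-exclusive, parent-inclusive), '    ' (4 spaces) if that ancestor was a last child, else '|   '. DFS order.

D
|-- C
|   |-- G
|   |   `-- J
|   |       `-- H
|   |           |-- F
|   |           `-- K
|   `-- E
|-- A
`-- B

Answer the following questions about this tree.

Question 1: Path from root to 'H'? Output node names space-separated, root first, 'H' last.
Answer: D C G J H

Derivation:
Walk down from root: D -> C -> G -> J -> H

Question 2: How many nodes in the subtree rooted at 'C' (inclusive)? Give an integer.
Subtree rooted at C contains: C, E, F, G, H, J, K
Count = 7

Answer: 7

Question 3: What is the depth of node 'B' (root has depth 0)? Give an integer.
Answer: 1

Derivation:
Path from root to B: D -> B
Depth = number of edges = 1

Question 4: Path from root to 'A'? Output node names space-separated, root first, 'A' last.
Answer: D A

Derivation:
Walk down from root: D -> A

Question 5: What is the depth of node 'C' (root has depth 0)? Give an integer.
Path from root to C: D -> C
Depth = number of edges = 1

Answer: 1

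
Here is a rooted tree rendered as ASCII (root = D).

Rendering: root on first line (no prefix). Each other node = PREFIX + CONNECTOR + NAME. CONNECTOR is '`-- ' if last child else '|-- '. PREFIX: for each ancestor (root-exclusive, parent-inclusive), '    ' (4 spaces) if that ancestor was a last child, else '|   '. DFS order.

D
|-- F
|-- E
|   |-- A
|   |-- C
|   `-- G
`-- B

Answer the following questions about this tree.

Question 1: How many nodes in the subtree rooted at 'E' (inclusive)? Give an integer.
Subtree rooted at E contains: A, C, E, G
Count = 4

Answer: 4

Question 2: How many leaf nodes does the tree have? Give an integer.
Answer: 5

Derivation:
Leaves (nodes with no children): A, B, C, F, G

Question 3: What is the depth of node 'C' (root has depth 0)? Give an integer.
Answer: 2

Derivation:
Path from root to C: D -> E -> C
Depth = number of edges = 2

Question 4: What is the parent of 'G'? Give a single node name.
Scan adjacency: G appears as child of E

Answer: E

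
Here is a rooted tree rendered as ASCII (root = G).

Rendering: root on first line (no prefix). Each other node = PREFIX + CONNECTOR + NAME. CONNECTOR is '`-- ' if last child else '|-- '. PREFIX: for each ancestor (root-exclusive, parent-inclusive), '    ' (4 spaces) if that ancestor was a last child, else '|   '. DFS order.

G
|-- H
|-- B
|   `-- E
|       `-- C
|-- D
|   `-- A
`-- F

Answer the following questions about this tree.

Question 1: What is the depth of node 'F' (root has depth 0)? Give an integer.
Answer: 1

Derivation:
Path from root to F: G -> F
Depth = number of edges = 1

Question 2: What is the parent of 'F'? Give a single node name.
Scan adjacency: F appears as child of G

Answer: G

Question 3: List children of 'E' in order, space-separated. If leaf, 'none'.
Node E's children (from adjacency): C

Answer: C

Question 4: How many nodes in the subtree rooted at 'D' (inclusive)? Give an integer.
Subtree rooted at D contains: A, D
Count = 2

Answer: 2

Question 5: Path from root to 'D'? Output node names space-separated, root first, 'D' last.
Walk down from root: G -> D

Answer: G D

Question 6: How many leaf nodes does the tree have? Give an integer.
Answer: 4

Derivation:
Leaves (nodes with no children): A, C, F, H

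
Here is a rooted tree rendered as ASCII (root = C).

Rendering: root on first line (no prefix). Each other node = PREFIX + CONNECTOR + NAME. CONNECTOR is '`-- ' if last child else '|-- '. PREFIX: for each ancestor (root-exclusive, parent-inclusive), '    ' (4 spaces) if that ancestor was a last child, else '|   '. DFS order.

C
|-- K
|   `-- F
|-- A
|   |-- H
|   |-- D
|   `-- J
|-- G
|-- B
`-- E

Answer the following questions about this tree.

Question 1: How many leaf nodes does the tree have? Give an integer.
Leaves (nodes with no children): B, D, E, F, G, H, J

Answer: 7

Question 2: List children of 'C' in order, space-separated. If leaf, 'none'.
Answer: K A G B E

Derivation:
Node C's children (from adjacency): K, A, G, B, E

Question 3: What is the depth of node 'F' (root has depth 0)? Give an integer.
Answer: 2

Derivation:
Path from root to F: C -> K -> F
Depth = number of edges = 2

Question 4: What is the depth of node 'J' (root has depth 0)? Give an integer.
Path from root to J: C -> A -> J
Depth = number of edges = 2

Answer: 2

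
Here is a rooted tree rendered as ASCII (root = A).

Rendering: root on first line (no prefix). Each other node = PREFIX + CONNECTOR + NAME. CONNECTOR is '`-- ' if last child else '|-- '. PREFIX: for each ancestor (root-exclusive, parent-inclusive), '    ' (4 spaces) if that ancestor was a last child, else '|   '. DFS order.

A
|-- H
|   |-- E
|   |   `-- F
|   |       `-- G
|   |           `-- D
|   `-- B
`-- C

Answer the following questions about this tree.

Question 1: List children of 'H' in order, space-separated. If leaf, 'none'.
Answer: E B

Derivation:
Node H's children (from adjacency): E, B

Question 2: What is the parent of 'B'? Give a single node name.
Answer: H

Derivation:
Scan adjacency: B appears as child of H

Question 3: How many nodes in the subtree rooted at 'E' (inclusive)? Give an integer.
Subtree rooted at E contains: D, E, F, G
Count = 4

Answer: 4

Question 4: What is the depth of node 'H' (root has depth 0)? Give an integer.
Answer: 1

Derivation:
Path from root to H: A -> H
Depth = number of edges = 1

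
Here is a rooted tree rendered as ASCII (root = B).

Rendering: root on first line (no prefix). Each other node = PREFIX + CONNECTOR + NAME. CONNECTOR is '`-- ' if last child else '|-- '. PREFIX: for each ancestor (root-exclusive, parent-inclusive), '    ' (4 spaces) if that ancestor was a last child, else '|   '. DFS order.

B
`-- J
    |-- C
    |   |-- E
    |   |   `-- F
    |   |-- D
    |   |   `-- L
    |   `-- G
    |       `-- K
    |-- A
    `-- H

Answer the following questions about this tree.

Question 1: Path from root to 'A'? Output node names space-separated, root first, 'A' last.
Walk down from root: B -> J -> A

Answer: B J A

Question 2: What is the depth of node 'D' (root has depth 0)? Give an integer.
Answer: 3

Derivation:
Path from root to D: B -> J -> C -> D
Depth = number of edges = 3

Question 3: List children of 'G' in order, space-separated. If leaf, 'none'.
Node G's children (from adjacency): K

Answer: K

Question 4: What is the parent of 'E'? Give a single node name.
Scan adjacency: E appears as child of C

Answer: C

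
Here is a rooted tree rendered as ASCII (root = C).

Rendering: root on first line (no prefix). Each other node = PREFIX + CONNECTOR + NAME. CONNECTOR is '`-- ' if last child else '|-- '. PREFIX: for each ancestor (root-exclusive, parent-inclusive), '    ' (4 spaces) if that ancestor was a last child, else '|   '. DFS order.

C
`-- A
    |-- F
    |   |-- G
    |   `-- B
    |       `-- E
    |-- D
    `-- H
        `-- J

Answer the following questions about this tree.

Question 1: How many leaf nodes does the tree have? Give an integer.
Leaves (nodes with no children): D, E, G, J

Answer: 4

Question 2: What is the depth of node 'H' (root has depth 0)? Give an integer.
Answer: 2

Derivation:
Path from root to H: C -> A -> H
Depth = number of edges = 2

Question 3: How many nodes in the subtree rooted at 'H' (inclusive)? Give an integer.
Subtree rooted at H contains: H, J
Count = 2

Answer: 2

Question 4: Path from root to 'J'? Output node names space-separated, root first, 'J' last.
Answer: C A H J

Derivation:
Walk down from root: C -> A -> H -> J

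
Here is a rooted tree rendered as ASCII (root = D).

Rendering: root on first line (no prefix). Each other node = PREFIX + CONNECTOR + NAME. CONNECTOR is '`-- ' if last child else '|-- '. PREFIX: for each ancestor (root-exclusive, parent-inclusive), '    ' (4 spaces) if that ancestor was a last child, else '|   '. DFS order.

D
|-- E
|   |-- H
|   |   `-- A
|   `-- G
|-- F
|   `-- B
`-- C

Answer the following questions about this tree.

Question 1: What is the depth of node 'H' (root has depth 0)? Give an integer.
Path from root to H: D -> E -> H
Depth = number of edges = 2

Answer: 2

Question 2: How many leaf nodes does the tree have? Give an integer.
Leaves (nodes with no children): A, B, C, G

Answer: 4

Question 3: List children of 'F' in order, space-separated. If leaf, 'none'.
Answer: B

Derivation:
Node F's children (from adjacency): B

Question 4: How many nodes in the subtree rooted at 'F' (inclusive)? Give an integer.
Answer: 2

Derivation:
Subtree rooted at F contains: B, F
Count = 2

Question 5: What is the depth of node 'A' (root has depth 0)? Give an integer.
Path from root to A: D -> E -> H -> A
Depth = number of edges = 3

Answer: 3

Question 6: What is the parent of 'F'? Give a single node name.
Answer: D

Derivation:
Scan adjacency: F appears as child of D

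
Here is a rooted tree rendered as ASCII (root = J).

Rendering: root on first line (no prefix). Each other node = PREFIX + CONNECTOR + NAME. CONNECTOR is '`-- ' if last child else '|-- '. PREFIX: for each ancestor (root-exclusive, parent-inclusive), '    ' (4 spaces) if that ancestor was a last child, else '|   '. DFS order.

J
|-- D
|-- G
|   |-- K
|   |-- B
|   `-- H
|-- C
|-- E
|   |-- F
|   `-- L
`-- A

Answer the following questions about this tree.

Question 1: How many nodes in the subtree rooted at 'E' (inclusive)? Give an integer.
Subtree rooted at E contains: E, F, L
Count = 3

Answer: 3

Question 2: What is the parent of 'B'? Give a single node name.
Scan adjacency: B appears as child of G

Answer: G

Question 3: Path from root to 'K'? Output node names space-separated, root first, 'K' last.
Answer: J G K

Derivation:
Walk down from root: J -> G -> K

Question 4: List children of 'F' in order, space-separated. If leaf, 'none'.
Answer: none

Derivation:
Node F's children (from adjacency): (leaf)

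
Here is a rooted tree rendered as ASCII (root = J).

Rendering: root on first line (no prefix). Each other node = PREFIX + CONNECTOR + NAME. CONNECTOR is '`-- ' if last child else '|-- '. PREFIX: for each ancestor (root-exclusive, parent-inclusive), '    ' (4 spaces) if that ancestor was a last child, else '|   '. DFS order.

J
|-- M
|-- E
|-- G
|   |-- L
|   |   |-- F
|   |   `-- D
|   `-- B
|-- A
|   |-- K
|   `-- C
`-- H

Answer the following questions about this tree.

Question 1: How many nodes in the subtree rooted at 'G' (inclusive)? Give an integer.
Subtree rooted at G contains: B, D, F, G, L
Count = 5

Answer: 5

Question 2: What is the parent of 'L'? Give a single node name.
Scan adjacency: L appears as child of G

Answer: G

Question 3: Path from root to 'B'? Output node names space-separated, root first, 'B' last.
Answer: J G B

Derivation:
Walk down from root: J -> G -> B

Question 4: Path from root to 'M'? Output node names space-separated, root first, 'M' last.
Answer: J M

Derivation:
Walk down from root: J -> M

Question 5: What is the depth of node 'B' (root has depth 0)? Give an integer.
Answer: 2

Derivation:
Path from root to B: J -> G -> B
Depth = number of edges = 2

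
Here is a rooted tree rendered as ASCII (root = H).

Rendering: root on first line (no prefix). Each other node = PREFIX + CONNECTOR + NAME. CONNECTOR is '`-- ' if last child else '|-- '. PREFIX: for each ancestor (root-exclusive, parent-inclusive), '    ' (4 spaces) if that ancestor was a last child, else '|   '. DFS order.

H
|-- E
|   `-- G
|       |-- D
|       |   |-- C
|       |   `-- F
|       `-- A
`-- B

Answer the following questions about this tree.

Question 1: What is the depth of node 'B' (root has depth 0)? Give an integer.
Answer: 1

Derivation:
Path from root to B: H -> B
Depth = number of edges = 1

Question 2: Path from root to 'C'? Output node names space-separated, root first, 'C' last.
Answer: H E G D C

Derivation:
Walk down from root: H -> E -> G -> D -> C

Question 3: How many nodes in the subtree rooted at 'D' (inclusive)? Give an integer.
Subtree rooted at D contains: C, D, F
Count = 3

Answer: 3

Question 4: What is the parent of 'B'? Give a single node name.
Answer: H

Derivation:
Scan adjacency: B appears as child of H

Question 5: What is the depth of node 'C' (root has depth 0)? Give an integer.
Path from root to C: H -> E -> G -> D -> C
Depth = number of edges = 4

Answer: 4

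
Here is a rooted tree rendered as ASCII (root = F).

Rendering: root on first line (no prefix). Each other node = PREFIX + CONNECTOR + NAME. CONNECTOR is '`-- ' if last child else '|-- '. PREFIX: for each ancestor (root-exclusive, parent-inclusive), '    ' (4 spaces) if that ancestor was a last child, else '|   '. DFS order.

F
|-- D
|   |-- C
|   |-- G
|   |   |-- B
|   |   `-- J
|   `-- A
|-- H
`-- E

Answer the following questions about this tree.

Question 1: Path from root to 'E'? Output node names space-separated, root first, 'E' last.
Walk down from root: F -> E

Answer: F E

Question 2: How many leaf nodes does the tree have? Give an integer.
Answer: 6

Derivation:
Leaves (nodes with no children): A, B, C, E, H, J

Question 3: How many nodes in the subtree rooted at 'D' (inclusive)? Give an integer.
Answer: 6

Derivation:
Subtree rooted at D contains: A, B, C, D, G, J
Count = 6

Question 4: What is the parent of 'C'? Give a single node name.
Answer: D

Derivation:
Scan adjacency: C appears as child of D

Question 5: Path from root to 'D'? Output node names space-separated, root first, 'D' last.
Answer: F D

Derivation:
Walk down from root: F -> D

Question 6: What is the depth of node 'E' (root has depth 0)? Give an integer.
Answer: 1

Derivation:
Path from root to E: F -> E
Depth = number of edges = 1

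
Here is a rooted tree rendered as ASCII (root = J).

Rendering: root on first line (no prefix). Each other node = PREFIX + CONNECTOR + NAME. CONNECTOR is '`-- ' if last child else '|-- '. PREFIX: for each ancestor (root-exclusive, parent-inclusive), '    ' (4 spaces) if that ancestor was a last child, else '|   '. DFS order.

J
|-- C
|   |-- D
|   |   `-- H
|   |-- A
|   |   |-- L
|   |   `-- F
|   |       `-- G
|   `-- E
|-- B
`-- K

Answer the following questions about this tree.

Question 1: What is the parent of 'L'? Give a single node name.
Scan adjacency: L appears as child of A

Answer: A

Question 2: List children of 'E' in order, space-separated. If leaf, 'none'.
Node E's children (from adjacency): (leaf)

Answer: none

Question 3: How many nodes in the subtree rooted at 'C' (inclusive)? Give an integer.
Subtree rooted at C contains: A, C, D, E, F, G, H, L
Count = 8

Answer: 8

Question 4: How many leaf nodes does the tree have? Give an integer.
Answer: 6

Derivation:
Leaves (nodes with no children): B, E, G, H, K, L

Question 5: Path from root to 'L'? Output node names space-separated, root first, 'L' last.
Walk down from root: J -> C -> A -> L

Answer: J C A L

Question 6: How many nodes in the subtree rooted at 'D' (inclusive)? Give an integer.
Subtree rooted at D contains: D, H
Count = 2

Answer: 2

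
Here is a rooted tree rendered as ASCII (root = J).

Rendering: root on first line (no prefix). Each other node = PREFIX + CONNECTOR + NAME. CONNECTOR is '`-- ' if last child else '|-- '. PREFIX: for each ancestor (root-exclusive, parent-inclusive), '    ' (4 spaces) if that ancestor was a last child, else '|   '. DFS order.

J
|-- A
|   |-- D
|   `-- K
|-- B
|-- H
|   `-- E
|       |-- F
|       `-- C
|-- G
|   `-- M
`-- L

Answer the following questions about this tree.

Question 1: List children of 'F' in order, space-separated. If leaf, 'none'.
Answer: none

Derivation:
Node F's children (from adjacency): (leaf)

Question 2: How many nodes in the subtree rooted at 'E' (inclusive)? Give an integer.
Answer: 3

Derivation:
Subtree rooted at E contains: C, E, F
Count = 3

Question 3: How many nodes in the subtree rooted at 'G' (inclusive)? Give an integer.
Subtree rooted at G contains: G, M
Count = 2

Answer: 2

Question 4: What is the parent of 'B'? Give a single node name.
Scan adjacency: B appears as child of J

Answer: J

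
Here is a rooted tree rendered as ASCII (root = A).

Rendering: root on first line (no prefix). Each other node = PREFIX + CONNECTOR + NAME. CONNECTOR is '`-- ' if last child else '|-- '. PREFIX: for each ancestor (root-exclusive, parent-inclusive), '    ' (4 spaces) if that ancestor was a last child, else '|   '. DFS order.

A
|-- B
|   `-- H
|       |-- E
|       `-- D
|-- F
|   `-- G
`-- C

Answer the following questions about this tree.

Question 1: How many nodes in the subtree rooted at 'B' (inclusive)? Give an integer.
Answer: 4

Derivation:
Subtree rooted at B contains: B, D, E, H
Count = 4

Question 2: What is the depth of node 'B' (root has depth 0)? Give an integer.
Answer: 1

Derivation:
Path from root to B: A -> B
Depth = number of edges = 1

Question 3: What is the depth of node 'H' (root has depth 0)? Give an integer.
Path from root to H: A -> B -> H
Depth = number of edges = 2

Answer: 2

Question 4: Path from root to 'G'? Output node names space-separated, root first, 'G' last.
Walk down from root: A -> F -> G

Answer: A F G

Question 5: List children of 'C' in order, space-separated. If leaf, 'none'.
Node C's children (from adjacency): (leaf)

Answer: none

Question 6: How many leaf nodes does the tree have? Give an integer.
Answer: 4

Derivation:
Leaves (nodes with no children): C, D, E, G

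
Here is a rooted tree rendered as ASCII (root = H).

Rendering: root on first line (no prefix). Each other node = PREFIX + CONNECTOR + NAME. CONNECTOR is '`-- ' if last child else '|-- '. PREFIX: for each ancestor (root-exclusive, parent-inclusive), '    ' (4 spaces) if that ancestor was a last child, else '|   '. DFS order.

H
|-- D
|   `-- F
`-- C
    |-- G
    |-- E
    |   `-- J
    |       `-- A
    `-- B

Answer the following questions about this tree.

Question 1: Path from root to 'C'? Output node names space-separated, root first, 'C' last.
Answer: H C

Derivation:
Walk down from root: H -> C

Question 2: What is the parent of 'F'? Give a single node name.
Scan adjacency: F appears as child of D

Answer: D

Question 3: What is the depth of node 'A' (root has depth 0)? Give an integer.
Answer: 4

Derivation:
Path from root to A: H -> C -> E -> J -> A
Depth = number of edges = 4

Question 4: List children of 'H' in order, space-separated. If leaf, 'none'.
Node H's children (from adjacency): D, C

Answer: D C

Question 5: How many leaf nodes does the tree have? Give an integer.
Leaves (nodes with no children): A, B, F, G

Answer: 4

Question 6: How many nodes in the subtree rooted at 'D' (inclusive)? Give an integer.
Answer: 2

Derivation:
Subtree rooted at D contains: D, F
Count = 2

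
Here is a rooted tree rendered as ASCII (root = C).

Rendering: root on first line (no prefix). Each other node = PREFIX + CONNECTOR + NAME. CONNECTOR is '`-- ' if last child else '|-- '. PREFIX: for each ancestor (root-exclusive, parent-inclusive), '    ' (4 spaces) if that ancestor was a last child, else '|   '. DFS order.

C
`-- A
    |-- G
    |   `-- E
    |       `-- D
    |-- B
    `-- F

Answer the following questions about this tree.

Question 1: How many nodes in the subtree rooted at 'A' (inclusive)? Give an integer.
Subtree rooted at A contains: A, B, D, E, F, G
Count = 6

Answer: 6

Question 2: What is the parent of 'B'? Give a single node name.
Answer: A

Derivation:
Scan adjacency: B appears as child of A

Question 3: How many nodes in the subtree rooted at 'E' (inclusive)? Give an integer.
Answer: 2

Derivation:
Subtree rooted at E contains: D, E
Count = 2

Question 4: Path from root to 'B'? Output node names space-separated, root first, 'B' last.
Walk down from root: C -> A -> B

Answer: C A B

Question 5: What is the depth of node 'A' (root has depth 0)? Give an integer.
Path from root to A: C -> A
Depth = number of edges = 1

Answer: 1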